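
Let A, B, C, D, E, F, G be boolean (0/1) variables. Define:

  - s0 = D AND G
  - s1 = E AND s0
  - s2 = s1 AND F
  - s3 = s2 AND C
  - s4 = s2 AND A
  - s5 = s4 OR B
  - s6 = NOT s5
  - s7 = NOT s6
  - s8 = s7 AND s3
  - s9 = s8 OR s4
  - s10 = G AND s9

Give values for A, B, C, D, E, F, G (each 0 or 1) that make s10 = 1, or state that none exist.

Check with A=0 B=1 C=1 D=1 E=1 F=1 G=1:
s0 = D AND G = 1 AND 1 = 1
s1 = E AND s0 = 1 AND 1 = 1
s2 = s1 AND F = 1 AND 1 = 1
s3 = s2 AND C = 1 AND 1 = 1
s4 = s2 AND A = 1 AND 0 = 0
s5 = s4 OR B = 0 OR 1 = 1
s6 = NOT s5 = NOT 1 = 0
s7 = NOT s6 = NOT 0 = 1
s8 = s7 AND s3 = 1 AND 1 = 1
s9 = s8 OR s4 = 1 OR 0 = 1
s10 = G AND s9 = 1 AND 1 = 1
So s10 = 1 as required.

A=0 B=1 C=1 D=1 E=1 F=1 G=1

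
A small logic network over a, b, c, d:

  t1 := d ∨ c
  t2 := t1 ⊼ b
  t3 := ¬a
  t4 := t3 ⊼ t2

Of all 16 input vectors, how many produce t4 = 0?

t4 = t3 ⊼ t2 must be 0, so both t3 = 1 and t2 = 1.
Enumerating the 16 input combinations, 5 give t4 = 0 and 11 give t4 = 1.

5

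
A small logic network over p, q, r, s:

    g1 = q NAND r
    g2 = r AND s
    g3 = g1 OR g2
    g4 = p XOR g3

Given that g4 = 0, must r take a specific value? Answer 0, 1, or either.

either

Both values of r occur among assignments with g4 = 0:
  r=0: p=1, q=0, r=0, s=0
  r=1: p=0, q=1, r=1, s=0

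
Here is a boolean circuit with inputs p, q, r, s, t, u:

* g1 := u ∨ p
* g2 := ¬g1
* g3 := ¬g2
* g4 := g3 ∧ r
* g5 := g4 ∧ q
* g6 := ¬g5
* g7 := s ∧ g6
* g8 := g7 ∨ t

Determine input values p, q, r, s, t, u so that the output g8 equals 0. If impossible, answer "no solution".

g8 = g7 ∨ t must be 0, so both g7 = 0 and t = 0.
g7 = s ∧ g6 must be 0, so at least one of s, g6 is 0.
Check with p=1 q=0 r=0 s=0 t=0 u=1:
g1 = u ∨ p = 1 ∨ 1 = 1
g2 = ¬g1 = ¬1 = 0
g3 = ¬g2 = ¬0 = 1
g4 = g3 ∧ r = 1 ∧ 0 = 0
g5 = g4 ∧ q = 0 ∧ 0 = 0
g6 = ¬g5 = ¬0 = 1
g7 = s ∧ g6 = 0 ∧ 1 = 0
g8 = g7 ∨ t = 0 ∨ 0 = 0
So g8 = 0 as required.

p=1 q=0 r=0 s=0 t=0 u=1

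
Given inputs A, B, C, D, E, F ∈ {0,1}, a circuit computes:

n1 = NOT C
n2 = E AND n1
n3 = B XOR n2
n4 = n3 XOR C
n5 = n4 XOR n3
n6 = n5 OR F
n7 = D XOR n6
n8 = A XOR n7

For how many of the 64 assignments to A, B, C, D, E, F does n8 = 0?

n8 = A XOR n7 must be 0, so A and n7 are equal.
Enumerating the 64 input combinations, 32 give n8 = 0 and 32 give n8 = 1.

32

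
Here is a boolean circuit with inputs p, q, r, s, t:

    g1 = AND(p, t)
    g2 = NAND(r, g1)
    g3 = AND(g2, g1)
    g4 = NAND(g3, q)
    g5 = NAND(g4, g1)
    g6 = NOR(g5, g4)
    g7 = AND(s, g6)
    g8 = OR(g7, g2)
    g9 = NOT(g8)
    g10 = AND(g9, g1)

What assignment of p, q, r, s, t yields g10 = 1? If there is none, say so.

g10 = AND(g9, g1) must be 1, so both g9 = 1 and g1 = 1.
g9 = NOT(g8) must be 1, so g8 = 0.
g1 = AND(p, t) must be 1, so both p = 1 and t = 1.
Check with p=1 q=0 r=1 s=1 t=1:
g1 = AND(p, t) = AND(1, 1) = 1
g2 = NAND(r, g1) = NAND(1, 1) = 0
g3 = AND(g2, g1) = AND(0, 1) = 0
g4 = NAND(g3, q) = NAND(0, 0) = 1
g5 = NAND(g4, g1) = NAND(1, 1) = 0
g6 = NOR(g5, g4) = NOR(0, 1) = 0
g7 = AND(s, g6) = AND(1, 0) = 0
g8 = OR(g7, g2) = OR(0, 0) = 0
g9 = NOT(g8) = NOT 0 = 1
g10 = AND(g9, g1) = AND(1, 1) = 1
So g10 = 1 as required.

p=1 q=0 r=1 s=1 t=1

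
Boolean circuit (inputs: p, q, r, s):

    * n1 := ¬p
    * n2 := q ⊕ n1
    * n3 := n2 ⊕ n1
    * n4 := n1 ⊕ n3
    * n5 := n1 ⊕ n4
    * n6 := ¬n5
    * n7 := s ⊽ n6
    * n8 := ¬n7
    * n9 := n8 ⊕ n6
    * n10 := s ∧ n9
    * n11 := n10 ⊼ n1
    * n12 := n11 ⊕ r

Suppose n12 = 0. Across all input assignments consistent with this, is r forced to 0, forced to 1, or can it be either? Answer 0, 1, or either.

Both values of r occur among assignments with n12 = 0:
  r=0: p=0, q=1, r=0, s=1
  r=1: p=0, q=0, r=1, s=0

either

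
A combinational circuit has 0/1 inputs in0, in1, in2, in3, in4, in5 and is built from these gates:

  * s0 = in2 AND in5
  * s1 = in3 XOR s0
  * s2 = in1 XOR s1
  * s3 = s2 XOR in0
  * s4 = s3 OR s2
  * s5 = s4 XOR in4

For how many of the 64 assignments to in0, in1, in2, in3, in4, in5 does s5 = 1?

s5 = s4 XOR in4 must be 1, so s4 and in4 differ.
Enumerating the 64 input combinations, 32 give s5 = 1 and 32 give s5 = 0.

32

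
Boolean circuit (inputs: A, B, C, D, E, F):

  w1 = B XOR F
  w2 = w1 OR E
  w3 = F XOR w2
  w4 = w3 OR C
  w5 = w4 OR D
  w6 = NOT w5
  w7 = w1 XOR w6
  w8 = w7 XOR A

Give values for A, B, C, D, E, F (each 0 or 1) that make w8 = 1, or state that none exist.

A=0, B=1, C=1, D=1, E=0, F=0

w8 = w7 XOR A must be 1, so w7 and A differ.
Check with A=0, B=1, C=1, D=1, E=0, F=0:
w1 = B XOR F = 1 XOR 0 = 1
w2 = w1 OR E = 1 OR 0 = 1
w3 = F XOR w2 = 0 XOR 1 = 1
w4 = w3 OR C = 1 OR 1 = 1
w5 = w4 OR D = 1 OR 1 = 1
w6 = NOT w5 = NOT 1 = 0
w7 = w1 XOR w6 = 1 XOR 0 = 1
w8 = w7 XOR A = 1 XOR 0 = 1
So w8 = 1 as required.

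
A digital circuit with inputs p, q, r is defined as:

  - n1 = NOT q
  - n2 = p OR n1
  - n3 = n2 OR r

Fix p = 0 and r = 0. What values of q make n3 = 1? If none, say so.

Check with p = 0 and r = 0 and q=0:
n1 = NOT q = NOT 0 = 1
n2 = p OR n1 = 0 OR 1 = 1
n3 = n2 OR r = 1 OR 0 = 1
So n3 = 1.

q=0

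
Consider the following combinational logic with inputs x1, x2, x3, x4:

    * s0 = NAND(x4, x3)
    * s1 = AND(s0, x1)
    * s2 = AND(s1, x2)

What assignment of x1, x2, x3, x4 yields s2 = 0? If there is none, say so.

x1=0, x2=1, x3=0, x4=1

Check with x1=0, x2=1, x3=0, x4=1:
s0 = NAND(x4, x3) = NAND(1, 0) = 1
s1 = AND(s0, x1) = AND(1, 0) = 0
s2 = AND(s1, x2) = AND(0, 1) = 0
So s2 = 0 as required.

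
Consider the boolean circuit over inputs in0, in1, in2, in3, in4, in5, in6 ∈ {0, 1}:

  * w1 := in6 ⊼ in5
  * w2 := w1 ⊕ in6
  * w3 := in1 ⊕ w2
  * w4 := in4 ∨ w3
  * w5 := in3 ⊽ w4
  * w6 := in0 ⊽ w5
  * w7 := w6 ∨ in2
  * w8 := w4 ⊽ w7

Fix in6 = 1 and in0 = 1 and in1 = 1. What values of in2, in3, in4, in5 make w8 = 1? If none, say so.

in2=0, in3=1, in4=0, in5=1

w8 = w4 ⊽ w7 must be 1, so both w4 = 0 and w7 = 0.
w4 = in4 ∨ w3 must be 0, so both in4 = 0 and w3 = 0.
Check with in6 = 1 and in0 = 1 and in1 = 1 and in2=0, in3=1, in4=0, in5=1:
w1 = in6 ⊼ in5 = 1 ⊼ 1 = 0
w2 = w1 ⊕ in6 = 0 ⊕ 1 = 1
w3 = in1 ⊕ w2 = 1 ⊕ 1 = 0
w4 = in4 ∨ w3 = 0 ∨ 0 = 0
w5 = in3 ⊽ w4 = 1 ⊽ 0 = 0
w6 = in0 ⊽ w5 = 1 ⊽ 0 = 0
w7 = w6 ∨ in2 = 0 ∨ 0 = 0
w8 = w4 ⊽ w7 = 0 ⊽ 0 = 1
So w8 = 1.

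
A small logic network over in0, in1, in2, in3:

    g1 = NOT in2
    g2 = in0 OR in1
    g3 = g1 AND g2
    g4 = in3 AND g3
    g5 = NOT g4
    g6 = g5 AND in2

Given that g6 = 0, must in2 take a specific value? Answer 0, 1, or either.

0

g6 = g5 AND in2 must be 0, so at least one of g5, in2 is 0.
Every assignment with g6 = 0 has in2 = 0; there are 8 such assignment(s).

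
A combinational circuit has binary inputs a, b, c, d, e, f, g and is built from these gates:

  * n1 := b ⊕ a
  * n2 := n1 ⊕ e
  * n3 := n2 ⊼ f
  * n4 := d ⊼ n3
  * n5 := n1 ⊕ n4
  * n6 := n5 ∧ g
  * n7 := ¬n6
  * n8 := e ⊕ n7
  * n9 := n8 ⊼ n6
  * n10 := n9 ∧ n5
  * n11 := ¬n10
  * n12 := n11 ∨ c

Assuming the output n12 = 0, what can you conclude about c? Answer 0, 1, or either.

0

n12 = n11 ∨ c must be 0, so both n11 = 0 and c = 0.
Every assignment with n12 = 0 has c = 0; there are 22 such assignment(s).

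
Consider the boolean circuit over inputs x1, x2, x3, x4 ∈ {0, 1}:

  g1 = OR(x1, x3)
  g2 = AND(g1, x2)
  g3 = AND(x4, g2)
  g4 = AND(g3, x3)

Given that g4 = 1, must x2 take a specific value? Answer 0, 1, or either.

g4 = AND(g3, x3) must be 1, so both g3 = 1 and x3 = 1.
g3 = AND(x4, g2) must be 1, so both x4 = 1 and g2 = 1.
g2 = AND(g1, x2) must be 1, so both g1 = 1 and x2 = 1.
Every assignment with g4 = 1 has x2 = 1; there are 2 such assignment(s).
  x1=0, x2=1, x3=1, x4=1
  x1=1, x2=1, x3=1, x4=1

1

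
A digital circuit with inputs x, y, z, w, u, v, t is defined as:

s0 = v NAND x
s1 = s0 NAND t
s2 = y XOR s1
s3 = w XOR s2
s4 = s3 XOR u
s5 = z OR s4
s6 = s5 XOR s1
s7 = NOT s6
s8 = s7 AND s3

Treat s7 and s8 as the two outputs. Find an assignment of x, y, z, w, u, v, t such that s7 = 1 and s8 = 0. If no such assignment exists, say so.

x=1, y=1, z=1, w=0, u=0, v=0, t=0

Check with x=1, y=1, z=1, w=0, u=0, v=0, t=0:
s0 = v NAND x = 0 NAND 1 = 1
s1 = s0 NAND t = 1 NAND 0 = 1
s2 = y XOR s1 = 1 XOR 1 = 0
s3 = w XOR s2 = 0 XOR 0 = 0
s4 = s3 XOR u = 0 XOR 0 = 0
s5 = z OR s4 = 1 OR 0 = 1
s6 = s5 XOR s1 = 1 XOR 1 = 0
s7 = NOT s6 = NOT 0 = 1
s8 = s7 AND s3 = 1 AND 0 = 0
So s7 = 1 and s8 = 0.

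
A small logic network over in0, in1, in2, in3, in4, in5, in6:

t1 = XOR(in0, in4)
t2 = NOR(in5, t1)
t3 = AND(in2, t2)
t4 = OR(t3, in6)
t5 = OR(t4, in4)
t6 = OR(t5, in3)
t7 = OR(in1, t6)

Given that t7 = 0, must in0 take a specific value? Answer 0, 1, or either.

either

Both values of in0 occur among assignments with t7 = 0:
  in0=0: in0=0, in1=0, in2=0, in3=0, in4=0, in5=0, in6=0
  in0=1: in0=1, in1=0, in2=0, in3=0, in4=0, in5=0, in6=0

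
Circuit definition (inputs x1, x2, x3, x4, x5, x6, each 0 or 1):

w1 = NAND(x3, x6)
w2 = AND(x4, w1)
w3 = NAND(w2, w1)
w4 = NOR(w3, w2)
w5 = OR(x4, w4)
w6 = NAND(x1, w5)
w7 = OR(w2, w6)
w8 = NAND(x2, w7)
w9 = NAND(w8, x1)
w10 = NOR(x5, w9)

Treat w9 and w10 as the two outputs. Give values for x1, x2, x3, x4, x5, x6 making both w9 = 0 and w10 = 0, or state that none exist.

Check with x1=1, x2=0, x3=1, x4=1, x5=1, x6=1:
w1 = NAND(x3, x6) = NAND(1, 1) = 0
w2 = AND(x4, w1) = AND(1, 0) = 0
w3 = NAND(w2, w1) = NAND(0, 0) = 1
w4 = NOR(w3, w2) = NOR(1, 0) = 0
w5 = OR(x4, w4) = OR(1, 0) = 1
w6 = NAND(x1, w5) = NAND(1, 1) = 0
w7 = OR(w2, w6) = OR(0, 0) = 0
w8 = NAND(x2, w7) = NAND(0, 0) = 1
w9 = NAND(w8, x1) = NAND(1, 1) = 0
w10 = NOR(x5, w9) = NOR(1, 0) = 0
So w9 = 0 and w10 = 0.

x1=1, x2=0, x3=1, x4=1, x5=1, x6=1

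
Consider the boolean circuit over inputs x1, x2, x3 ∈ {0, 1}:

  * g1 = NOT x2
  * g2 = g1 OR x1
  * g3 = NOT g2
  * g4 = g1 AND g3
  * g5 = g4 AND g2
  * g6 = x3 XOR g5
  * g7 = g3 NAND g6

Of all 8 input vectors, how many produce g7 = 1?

7

g7 = g3 NAND g6 must be 1, so at least one of g3, g6 is 0.
Enumerating the 8 input combinations, 7 give g7 = 1 and 1 give g7 = 0.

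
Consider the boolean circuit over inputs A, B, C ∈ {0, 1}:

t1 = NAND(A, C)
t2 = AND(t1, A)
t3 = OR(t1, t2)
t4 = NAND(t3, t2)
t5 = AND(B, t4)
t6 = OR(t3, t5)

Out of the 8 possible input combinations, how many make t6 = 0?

t6 = OR(t3, t5) must be 0, so both t3 = 0 and t5 = 0.
t3 = OR(t1, t2) must be 0, so both t1 = 0 and t2 = 0.
Enumerating the 8 input combinations, 1 give t6 = 0 and 7 give t6 = 1.

1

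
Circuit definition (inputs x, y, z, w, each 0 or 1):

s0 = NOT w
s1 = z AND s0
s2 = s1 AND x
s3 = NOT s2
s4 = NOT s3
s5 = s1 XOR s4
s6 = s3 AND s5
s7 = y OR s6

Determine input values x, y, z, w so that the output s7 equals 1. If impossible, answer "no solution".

s7 = y OR s6 must be 1, so at least one of y, s6 is 1.
Check with x=1 y=1 z=0 w=1:
s0 = NOT w = NOT 1 = 0
s1 = z AND s0 = 0 AND 0 = 0
s2 = s1 AND x = 0 AND 1 = 0
s3 = NOT s2 = NOT 0 = 1
s4 = NOT s3 = NOT 1 = 0
s5 = s1 XOR s4 = 0 XOR 0 = 0
s6 = s3 AND s5 = 1 AND 0 = 0
s7 = y OR s6 = 1 OR 0 = 1
So s7 = 1 as required.

x=1 y=1 z=0 w=1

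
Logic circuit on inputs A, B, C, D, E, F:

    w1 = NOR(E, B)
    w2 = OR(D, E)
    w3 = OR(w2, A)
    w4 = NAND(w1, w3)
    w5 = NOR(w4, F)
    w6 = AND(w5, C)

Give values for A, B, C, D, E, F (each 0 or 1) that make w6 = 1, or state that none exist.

w6 = AND(w5, C) must be 1, so both w5 = 1 and C = 1.
Check with A=1, B=0, C=1, D=1, E=0, F=0:
w1 = NOR(E, B) = NOR(0, 0) = 1
w2 = OR(D, E) = OR(1, 0) = 1
w3 = OR(w2, A) = OR(1, 1) = 1
w4 = NAND(w1, w3) = NAND(1, 1) = 0
w5 = NOR(w4, F) = NOR(0, 0) = 1
w6 = AND(w5, C) = AND(1, 1) = 1
So w6 = 1 as required.

A=1, B=0, C=1, D=1, E=0, F=0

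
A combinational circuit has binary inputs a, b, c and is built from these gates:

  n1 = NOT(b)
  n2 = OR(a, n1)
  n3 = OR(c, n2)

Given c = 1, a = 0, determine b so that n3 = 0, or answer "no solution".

no solution exists

With c = 1, a = 0 fixed, none of the 2 settings of b give n3 = 0.
For example, with b=0:
n1 = NOT(b) = NOT 0 = 1
n2 = OR(a, n1) = OR(0, 1) = 1
n3 = OR(c, n2) = OR(1, 1) = 1
giving n3 = 1 ≠ 0.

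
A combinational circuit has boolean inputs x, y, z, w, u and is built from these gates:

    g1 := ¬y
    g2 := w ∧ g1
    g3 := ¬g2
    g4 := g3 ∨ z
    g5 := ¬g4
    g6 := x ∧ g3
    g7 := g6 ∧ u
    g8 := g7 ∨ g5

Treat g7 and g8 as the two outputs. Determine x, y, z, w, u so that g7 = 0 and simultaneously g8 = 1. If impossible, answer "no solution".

Check with x=0, y=0, z=0, w=1, u=0:
g1 = ¬y = ¬0 = 1
g2 = w ∧ g1 = 1 ∧ 1 = 1
g3 = ¬g2 = ¬1 = 0
g4 = g3 ∨ z = 0 ∨ 0 = 0
g5 = ¬g4 = ¬0 = 1
g6 = x ∧ g3 = 0 ∧ 0 = 0
g7 = g6 ∧ u = 0 ∧ 0 = 0
g8 = g7 ∨ g5 = 0 ∨ 1 = 1
So g7 = 0 and g8 = 1.

x=0, y=0, z=0, w=1, u=0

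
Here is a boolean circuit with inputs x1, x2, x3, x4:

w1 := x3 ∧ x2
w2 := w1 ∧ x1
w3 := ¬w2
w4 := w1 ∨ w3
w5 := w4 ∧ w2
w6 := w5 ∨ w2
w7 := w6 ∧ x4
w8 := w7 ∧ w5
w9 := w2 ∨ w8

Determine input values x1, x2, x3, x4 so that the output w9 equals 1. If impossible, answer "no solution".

x1=1, x2=1, x3=1, x4=0

w9 = w2 ∨ w8 must be 1, so at least one of w2, w8 is 1.
Check with x1=1, x2=1, x3=1, x4=0:
w1 = x3 ∧ x2 = 1 ∧ 1 = 1
w2 = w1 ∧ x1 = 1 ∧ 1 = 1
w3 = ¬w2 = ¬1 = 0
w4 = w1 ∨ w3 = 1 ∨ 0 = 1
w5 = w4 ∧ w2 = 1 ∧ 1 = 1
w6 = w5 ∨ w2 = 1 ∨ 1 = 1
w7 = w6 ∧ x4 = 1 ∧ 0 = 0
w8 = w7 ∧ w5 = 0 ∧ 1 = 0
w9 = w2 ∨ w8 = 1 ∨ 0 = 1
So w9 = 1 as required.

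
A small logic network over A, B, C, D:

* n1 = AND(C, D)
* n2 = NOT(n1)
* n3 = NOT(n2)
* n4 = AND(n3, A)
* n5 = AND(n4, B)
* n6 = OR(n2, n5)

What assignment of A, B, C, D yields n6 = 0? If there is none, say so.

n6 = OR(n2, n5) must be 0, so both n2 = 0 and n5 = 0.
Check with A=0, B=1, C=1, D=1:
n1 = AND(C, D) = AND(1, 1) = 1
n2 = NOT(n1) = NOT 1 = 0
n3 = NOT(n2) = NOT 0 = 1
n4 = AND(n3, A) = AND(1, 0) = 0
n5 = AND(n4, B) = AND(0, 1) = 0
n6 = OR(n2, n5) = OR(0, 0) = 0
So n6 = 0 as required.

A=0, B=1, C=1, D=1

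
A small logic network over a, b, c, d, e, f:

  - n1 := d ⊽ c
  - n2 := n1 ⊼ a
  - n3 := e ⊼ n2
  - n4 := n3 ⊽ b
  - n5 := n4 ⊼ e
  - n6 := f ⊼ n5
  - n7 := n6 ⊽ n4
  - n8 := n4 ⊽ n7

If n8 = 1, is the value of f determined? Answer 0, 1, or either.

n8 = n4 ⊽ n7 must be 1, so both n4 = 0 and n7 = 0.
Every assignment with n8 = 1 has f = 0; there are 25 such assignment(s).

0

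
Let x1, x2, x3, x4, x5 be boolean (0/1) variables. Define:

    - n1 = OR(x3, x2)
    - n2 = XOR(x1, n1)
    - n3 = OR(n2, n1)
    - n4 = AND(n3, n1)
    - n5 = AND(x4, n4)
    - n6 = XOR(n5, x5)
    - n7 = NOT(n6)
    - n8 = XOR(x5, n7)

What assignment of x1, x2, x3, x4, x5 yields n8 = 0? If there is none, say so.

x1=1 x2=1 x3=1 x4=1 x5=0

n8 = XOR(x5, n7) must be 0, so x5 and n7 are equal.
Check with x1=1 x2=1 x3=1 x4=1 x5=0:
n1 = OR(x3, x2) = OR(1, 1) = 1
n2 = XOR(x1, n1) = XOR(1, 1) = 0
n3 = OR(n2, n1) = OR(0, 1) = 1
n4 = AND(n3, n1) = AND(1, 1) = 1
n5 = AND(x4, n4) = AND(1, 1) = 1
n6 = XOR(n5, x5) = XOR(1, 0) = 1
n7 = NOT(n6) = NOT 1 = 0
n8 = XOR(x5, n7) = XOR(0, 0) = 0
So n8 = 0 as required.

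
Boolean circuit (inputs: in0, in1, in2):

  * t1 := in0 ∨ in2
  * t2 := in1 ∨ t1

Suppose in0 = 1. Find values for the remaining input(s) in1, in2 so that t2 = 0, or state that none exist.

no solution exists

With in0 = 1 fixed, none of the 4 settings of in1, in2 give t2 = 0.
For example, with in1=0, in2=0:
t1 = in0 ∨ in2 = 1 ∨ 0 = 1
t2 = in1 ∨ t1 = 0 ∨ 1 = 1
giving t2 = 1 ≠ 0.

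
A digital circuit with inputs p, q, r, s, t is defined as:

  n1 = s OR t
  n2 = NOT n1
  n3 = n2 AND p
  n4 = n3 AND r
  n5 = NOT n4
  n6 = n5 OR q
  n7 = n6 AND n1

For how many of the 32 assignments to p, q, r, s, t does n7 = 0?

n7 = n6 AND n1 must be 0, so at least one of n6, n1 is 0.
Enumerating the 32 input combinations, 8 give n7 = 0 and 24 give n7 = 1.

8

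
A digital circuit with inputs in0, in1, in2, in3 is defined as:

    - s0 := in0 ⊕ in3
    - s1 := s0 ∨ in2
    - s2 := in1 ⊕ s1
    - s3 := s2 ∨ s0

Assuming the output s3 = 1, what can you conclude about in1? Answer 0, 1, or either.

either

Both values of in1 occur among assignments with s3 = 1:
  in1=0: in0=0, in1=0, in2=0, in3=1
  in1=1: in0=0, in1=1, in2=0, in3=0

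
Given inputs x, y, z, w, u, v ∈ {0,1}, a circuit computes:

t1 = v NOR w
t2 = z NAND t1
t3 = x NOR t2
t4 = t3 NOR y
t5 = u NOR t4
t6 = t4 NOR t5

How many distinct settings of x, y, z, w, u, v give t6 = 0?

47

t6 = t4 NOR t5 must be 0, so at least one of t4, t5 is 1.
Enumerating the 64 input combinations, 47 give t6 = 0 and 17 give t6 = 1.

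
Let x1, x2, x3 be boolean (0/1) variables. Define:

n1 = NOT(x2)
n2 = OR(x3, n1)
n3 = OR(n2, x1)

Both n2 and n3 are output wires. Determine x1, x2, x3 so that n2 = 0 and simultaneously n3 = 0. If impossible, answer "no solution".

Check with x1=0 x2=1 x3=0:
n1 = NOT(x2) = NOT 1 = 0
n2 = OR(x3, n1) = OR(0, 0) = 0
n3 = OR(n2, x1) = OR(0, 0) = 0
So n2 = 0 and n3 = 0.

x1=0 x2=1 x3=0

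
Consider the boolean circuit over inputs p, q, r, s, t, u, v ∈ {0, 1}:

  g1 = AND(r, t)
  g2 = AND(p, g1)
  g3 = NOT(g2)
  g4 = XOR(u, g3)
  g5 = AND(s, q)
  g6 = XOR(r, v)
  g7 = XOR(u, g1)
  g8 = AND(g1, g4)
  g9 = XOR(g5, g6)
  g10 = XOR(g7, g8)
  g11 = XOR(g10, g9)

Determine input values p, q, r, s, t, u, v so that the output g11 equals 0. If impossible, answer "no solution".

p=0 q=0 r=0 s=0 t=1 u=0 v=0

g11 = XOR(g10, g9) must be 0, so g10 and g9 are equal.
Check with p=0 q=0 r=0 s=0 t=1 u=0 v=0:
g1 = AND(r, t) = AND(0, 1) = 0
g2 = AND(p, g1) = AND(0, 0) = 0
g3 = NOT(g2) = NOT 0 = 1
g4 = XOR(u, g3) = XOR(0, 1) = 1
g5 = AND(s, q) = AND(0, 0) = 0
g6 = XOR(r, v) = XOR(0, 0) = 0
g7 = XOR(u, g1) = XOR(0, 0) = 0
g8 = AND(g1, g4) = AND(0, 1) = 0
g9 = XOR(g5, g6) = XOR(0, 0) = 0
g10 = XOR(g7, g8) = XOR(0, 0) = 0
g11 = XOR(g10, g9) = XOR(0, 0) = 0
So g11 = 0 as required.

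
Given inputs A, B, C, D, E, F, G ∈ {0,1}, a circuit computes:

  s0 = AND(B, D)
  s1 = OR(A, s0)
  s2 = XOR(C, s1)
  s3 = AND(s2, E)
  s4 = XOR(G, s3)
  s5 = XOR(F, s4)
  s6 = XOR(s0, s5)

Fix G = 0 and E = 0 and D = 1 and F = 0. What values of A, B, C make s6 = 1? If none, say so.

A=1, B=1, C=0

s6 = XOR(s0, s5) must be 1, so s0 and s5 differ.
Check with G = 0 and E = 0 and D = 1 and F = 0 and A=1, B=1, C=0:
s0 = AND(B, D) = AND(1, 1) = 1
s1 = OR(A, s0) = OR(1, 1) = 1
s2 = XOR(C, s1) = XOR(0, 1) = 1
s3 = AND(s2, E) = AND(1, 0) = 0
s4 = XOR(G, s3) = XOR(0, 0) = 0
s5 = XOR(F, s4) = XOR(0, 0) = 0
s6 = XOR(s0, s5) = XOR(1, 0) = 1
So s6 = 1.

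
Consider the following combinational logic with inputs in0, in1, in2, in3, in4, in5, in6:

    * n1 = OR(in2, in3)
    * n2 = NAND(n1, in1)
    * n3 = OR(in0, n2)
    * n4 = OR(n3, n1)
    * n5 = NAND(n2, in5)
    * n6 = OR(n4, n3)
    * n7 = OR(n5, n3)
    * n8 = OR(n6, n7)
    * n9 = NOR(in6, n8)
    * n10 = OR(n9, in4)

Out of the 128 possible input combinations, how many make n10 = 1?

n10 = OR(n9, in4) must be 1, so at least one of n9, in4 is 1.
Enumerating the 128 input combinations, 64 give n10 = 1 and 64 give n10 = 0.

64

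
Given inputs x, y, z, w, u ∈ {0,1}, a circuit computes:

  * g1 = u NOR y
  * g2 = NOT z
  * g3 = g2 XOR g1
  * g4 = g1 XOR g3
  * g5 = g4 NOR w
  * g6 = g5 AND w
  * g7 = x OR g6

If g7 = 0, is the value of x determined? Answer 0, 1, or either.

g7 = x OR g6 must be 0, so both x = 0 and g6 = 0.
g6 = g5 AND w must be 0, so at least one of g5, w is 0.
Every assignment with g7 = 0 has x = 0; there are 16 such assignment(s).

0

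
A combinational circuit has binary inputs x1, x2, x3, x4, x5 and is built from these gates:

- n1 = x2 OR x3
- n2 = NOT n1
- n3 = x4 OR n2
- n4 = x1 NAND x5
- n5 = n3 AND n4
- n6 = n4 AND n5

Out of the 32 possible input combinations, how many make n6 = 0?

n6 = n4 AND n5 must be 0, so at least one of n4, n5 is 0.
Enumerating the 32 input combinations, 17 give n6 = 0 and 15 give n6 = 1.

17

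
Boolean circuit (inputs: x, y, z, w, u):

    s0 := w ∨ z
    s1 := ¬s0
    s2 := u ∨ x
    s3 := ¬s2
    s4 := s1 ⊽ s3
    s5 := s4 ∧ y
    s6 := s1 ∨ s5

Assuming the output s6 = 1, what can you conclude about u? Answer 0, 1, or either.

Both values of u occur among assignments with s6 = 1:
  u=0: x=0, y=0, z=0, w=0, u=0
  u=1: x=0, y=0, z=0, w=0, u=1

either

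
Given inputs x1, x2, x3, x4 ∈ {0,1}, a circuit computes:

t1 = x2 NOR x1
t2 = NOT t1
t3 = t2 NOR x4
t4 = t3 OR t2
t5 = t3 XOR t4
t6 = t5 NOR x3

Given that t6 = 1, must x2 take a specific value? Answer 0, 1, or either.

t6 = t5 NOR x3 must be 1, so both t5 = 0 and x3 = 0.
Every assignment with t6 = 1 has x2 = 0; there are 2 such assignment(s).
  x1=0, x2=0, x3=0, x4=0
  x1=0, x2=0, x3=0, x4=1

0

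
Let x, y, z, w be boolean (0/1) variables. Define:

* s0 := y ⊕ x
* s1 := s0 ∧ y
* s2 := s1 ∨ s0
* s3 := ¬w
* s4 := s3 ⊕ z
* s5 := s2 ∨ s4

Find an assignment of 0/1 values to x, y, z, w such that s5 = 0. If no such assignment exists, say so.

Check with x=0, y=0, z=1, w=0:
s0 = y ⊕ x = 0 ⊕ 0 = 0
s1 = s0 ∧ y = 0 ∧ 0 = 0
s2 = s1 ∨ s0 = 0 ∨ 0 = 0
s3 = ¬w = ¬0 = 1
s4 = s3 ⊕ z = 1 ⊕ 1 = 0
s5 = s2 ∨ s4 = 0 ∨ 0 = 0
So s5 = 0 as required.

x=0, y=0, z=1, w=0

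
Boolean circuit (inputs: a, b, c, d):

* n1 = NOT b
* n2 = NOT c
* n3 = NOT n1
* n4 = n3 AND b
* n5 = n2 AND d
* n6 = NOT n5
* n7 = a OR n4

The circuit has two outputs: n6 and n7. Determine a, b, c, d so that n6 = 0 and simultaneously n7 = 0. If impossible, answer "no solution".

Check with a=0, b=0, c=0, d=1:
n1 = NOT b = NOT 0 = 1
n2 = NOT c = NOT 0 = 1
n3 = NOT n1 = NOT 1 = 0
n4 = n3 AND b = 0 AND 0 = 0
n5 = n2 AND d = 1 AND 1 = 1
n6 = NOT n5 = NOT 1 = 0
n7 = a OR n4 = 0 OR 0 = 0
So n6 = 0 and n7 = 0.

a=0, b=0, c=0, d=1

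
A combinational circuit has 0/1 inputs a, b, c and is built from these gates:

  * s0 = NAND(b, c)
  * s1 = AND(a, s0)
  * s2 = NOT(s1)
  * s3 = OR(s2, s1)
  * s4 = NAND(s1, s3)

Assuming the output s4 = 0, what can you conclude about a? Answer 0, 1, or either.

s4 = NAND(s1, s3) must be 0, so both s1 = 1 and s3 = 1.
s1 = AND(a, s0) must be 1, so both a = 1 and s0 = 1.
s3 = OR(s2, s1) must be 1, so at least one of s2, s1 is 1.
Every assignment with s4 = 0 has a = 1; there are 3 such assignment(s).
  a=1, b=0, c=0
  a=1, b=0, c=1
  a=1, b=1, c=0

1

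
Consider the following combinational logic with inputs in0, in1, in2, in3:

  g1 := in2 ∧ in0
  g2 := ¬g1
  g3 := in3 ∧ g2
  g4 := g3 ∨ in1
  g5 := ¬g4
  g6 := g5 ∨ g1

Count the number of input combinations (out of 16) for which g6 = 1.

7

g6 = g5 ∨ g1 must be 1, so at least one of g5, g1 is 1.
Enumerating the 16 input combinations, 7 give g6 = 1 and 9 give g6 = 0.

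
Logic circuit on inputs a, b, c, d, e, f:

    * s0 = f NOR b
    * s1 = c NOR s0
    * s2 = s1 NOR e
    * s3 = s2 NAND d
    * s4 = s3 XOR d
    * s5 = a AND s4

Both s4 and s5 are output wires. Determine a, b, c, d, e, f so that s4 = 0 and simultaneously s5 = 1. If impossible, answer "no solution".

no solution exists

Across all 64 input combinations, none give both s4 = 0 and s5 = 1.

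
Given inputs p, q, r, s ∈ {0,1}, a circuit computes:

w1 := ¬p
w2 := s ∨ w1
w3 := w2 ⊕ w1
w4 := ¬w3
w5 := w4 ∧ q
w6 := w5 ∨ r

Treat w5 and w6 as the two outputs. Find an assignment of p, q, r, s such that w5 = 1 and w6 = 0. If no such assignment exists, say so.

Across all 16 input combinations, none give both w5 = 1 and w6 = 0.

no solution exists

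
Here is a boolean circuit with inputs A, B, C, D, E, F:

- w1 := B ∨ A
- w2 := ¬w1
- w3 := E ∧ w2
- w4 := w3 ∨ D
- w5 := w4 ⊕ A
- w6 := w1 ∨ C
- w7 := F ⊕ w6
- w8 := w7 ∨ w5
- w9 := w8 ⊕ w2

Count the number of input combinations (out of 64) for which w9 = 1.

w9 = w8 ⊕ w2 must be 1, so w8 and w2 differ.
Enumerating the 64 input combinations, 38 give w9 = 1 and 26 give w9 = 0.

38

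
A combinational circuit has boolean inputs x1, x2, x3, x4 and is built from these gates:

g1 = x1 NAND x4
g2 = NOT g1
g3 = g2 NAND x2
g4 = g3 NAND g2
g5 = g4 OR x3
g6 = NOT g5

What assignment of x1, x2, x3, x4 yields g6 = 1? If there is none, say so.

x1=1, x2=0, x3=0, x4=1

Check with x1=1, x2=0, x3=0, x4=1:
g1 = x1 NAND x4 = 1 NAND 1 = 0
g2 = NOT g1 = NOT 0 = 1
g3 = g2 NAND x2 = 1 NAND 0 = 1
g4 = g3 NAND g2 = 1 NAND 1 = 0
g5 = g4 OR x3 = 0 OR 0 = 0
g6 = NOT g5 = NOT 0 = 1
So g6 = 1 as required.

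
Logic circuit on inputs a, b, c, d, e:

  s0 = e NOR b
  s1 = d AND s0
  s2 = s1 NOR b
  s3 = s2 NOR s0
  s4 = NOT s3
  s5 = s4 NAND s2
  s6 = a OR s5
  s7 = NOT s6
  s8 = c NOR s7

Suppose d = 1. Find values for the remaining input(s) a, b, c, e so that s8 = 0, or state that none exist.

s8 = c NOR s7 must be 0, so at least one of c, s7 is 1.
Check with d = 1 and a=0, b=0, c=1, e=0:
s0 = e NOR b = 0 NOR 0 = 1
s1 = d AND s0 = 1 AND 1 = 1
s2 = s1 NOR b = 1 NOR 0 = 0
s3 = s2 NOR s0 = 0 NOR 1 = 0
s4 = NOT s3 = NOT 0 = 1
s5 = s4 NAND s2 = 1 NAND 0 = 1
s6 = a OR s5 = 0 OR 1 = 1
s7 = NOT s6 = NOT 1 = 0
s8 = c NOR s7 = 1 NOR 0 = 0
So s8 = 0.

a=0 b=0 c=1 e=0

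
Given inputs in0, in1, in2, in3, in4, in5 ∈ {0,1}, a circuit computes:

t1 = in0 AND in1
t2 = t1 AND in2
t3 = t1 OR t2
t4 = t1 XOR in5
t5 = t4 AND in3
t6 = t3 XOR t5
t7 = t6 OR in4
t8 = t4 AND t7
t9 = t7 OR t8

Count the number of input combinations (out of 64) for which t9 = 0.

20

t9 = t7 OR t8 must be 0, so both t7 = 0 and t8 = 0.
Enumerating the 64 input combinations, 20 give t9 = 0 and 44 give t9 = 1.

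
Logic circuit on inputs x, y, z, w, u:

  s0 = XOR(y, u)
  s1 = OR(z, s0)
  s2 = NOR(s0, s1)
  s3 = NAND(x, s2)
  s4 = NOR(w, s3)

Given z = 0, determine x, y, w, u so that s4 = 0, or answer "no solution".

s4 = NOR(w, s3) must be 0, so at least one of w, s3 is 1.
Check with z = 0 and x=1, y=0, w=1, u=1:
s0 = XOR(y, u) = XOR(0, 1) = 1
s1 = OR(z, s0) = OR(0, 1) = 1
s2 = NOR(s0, s1) = NOR(1, 1) = 0
s3 = NAND(x, s2) = NAND(1, 0) = 1
s4 = NOR(w, s3) = NOR(1, 1) = 0
So s4 = 0.

x=1, y=0, w=1, u=1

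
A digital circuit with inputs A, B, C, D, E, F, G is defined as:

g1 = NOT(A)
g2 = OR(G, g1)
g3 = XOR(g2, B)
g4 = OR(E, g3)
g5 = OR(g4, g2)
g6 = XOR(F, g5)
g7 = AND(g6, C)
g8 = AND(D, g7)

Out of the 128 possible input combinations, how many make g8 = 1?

g8 = AND(D, g7) must be 1, so both D = 1 and g7 = 1.
g7 = AND(g6, C) must be 1, so both g6 = 1 and C = 1.
g6 = XOR(F, g5) must be 1, so F and g5 differ.
Enumerating the 128 input combinations, 16 give g8 = 1 and 112 give g8 = 0.

16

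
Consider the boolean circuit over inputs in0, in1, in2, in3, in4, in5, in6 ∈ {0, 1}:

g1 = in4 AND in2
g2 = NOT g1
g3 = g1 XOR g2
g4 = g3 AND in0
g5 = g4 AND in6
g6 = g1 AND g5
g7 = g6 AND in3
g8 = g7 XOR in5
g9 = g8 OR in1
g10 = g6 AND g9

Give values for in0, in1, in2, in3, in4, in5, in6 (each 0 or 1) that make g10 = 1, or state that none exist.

in0=1, in1=1, in2=1, in3=1, in4=1, in5=0, in6=1

g10 = g6 AND g9 must be 1, so both g6 = 1 and g9 = 1.
g6 = g1 AND g5 must be 1, so both g1 = 1 and g5 = 1.
g9 = g8 OR in1 must be 1, so at least one of g8, in1 is 1.
Check with in0=1, in1=1, in2=1, in3=1, in4=1, in5=0, in6=1:
g1 = in4 AND in2 = 1 AND 1 = 1
g2 = NOT g1 = NOT 1 = 0
g3 = g1 XOR g2 = 1 XOR 0 = 1
g4 = g3 AND in0 = 1 AND 1 = 1
g5 = g4 AND in6 = 1 AND 1 = 1
g6 = g1 AND g5 = 1 AND 1 = 1
g7 = g6 AND in3 = 1 AND 1 = 1
g8 = g7 XOR in5 = 1 XOR 0 = 1
g9 = g8 OR in1 = 1 OR 1 = 1
g10 = g6 AND g9 = 1 AND 1 = 1
So g10 = 1 as required.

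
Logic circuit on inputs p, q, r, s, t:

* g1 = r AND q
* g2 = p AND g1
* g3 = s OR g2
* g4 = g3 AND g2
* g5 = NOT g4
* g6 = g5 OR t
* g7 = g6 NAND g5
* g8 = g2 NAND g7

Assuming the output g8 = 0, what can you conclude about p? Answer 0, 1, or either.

g8 = g2 NAND g7 must be 0, so both g2 = 1 and g7 = 1.
Every assignment with g8 = 0 has p = 1; there are 4 such assignment(s).
  p=1, q=1, r=1, s=0, t=0
  p=1, q=1, r=1, s=0, t=1
  p=1, q=1, r=1, s=1, t=0
  p=1, q=1, r=1, s=1, t=1

1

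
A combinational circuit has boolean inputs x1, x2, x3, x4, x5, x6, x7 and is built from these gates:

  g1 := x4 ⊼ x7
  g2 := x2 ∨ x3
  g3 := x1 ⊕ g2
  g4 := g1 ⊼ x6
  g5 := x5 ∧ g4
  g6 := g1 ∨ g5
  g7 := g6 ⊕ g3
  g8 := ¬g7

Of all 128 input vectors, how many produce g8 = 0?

g8 = ¬g7 must be 0, so g7 = 1.
g7 = g6 ⊕ g3 must be 1, so g6 and g3 differ.
Enumerating the 128 input combinations, 64 give g8 = 0 and 64 give g8 = 1.

64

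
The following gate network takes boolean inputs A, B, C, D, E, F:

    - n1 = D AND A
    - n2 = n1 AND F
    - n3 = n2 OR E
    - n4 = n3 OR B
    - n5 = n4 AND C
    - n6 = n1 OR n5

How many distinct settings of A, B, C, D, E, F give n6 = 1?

34

n6 = n1 OR n5 must be 1, so at least one of n1, n5 is 1.
Enumerating the 64 input combinations, 34 give n6 = 1 and 30 give n6 = 0.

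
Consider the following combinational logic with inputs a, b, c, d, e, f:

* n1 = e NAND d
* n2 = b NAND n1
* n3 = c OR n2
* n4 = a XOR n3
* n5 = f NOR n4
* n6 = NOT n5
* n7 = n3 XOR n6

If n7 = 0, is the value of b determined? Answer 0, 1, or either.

Both values of b occur among assignments with n7 = 0:
  b=0: a=0, b=0, c=0, d=0, e=0, f=0
  b=1: a=0, b=1, c=0, d=0, e=0, f=0

either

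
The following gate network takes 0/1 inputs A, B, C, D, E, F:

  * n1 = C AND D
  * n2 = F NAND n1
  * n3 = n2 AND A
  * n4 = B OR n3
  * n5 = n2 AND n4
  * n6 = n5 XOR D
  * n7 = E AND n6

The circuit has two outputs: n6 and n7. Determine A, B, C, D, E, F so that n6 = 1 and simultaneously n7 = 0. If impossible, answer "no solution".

A=1, B=0, C=1, D=1, E=0, F=1

Check with A=1, B=0, C=1, D=1, E=0, F=1:
n1 = C AND D = 1 AND 1 = 1
n2 = F NAND n1 = 1 NAND 1 = 0
n3 = n2 AND A = 0 AND 1 = 0
n4 = B OR n3 = 0 OR 0 = 0
n5 = n2 AND n4 = 0 AND 0 = 0
n6 = n5 XOR D = 0 XOR 1 = 1
n7 = E AND n6 = 0 AND 1 = 0
So n6 = 1 and n7 = 0.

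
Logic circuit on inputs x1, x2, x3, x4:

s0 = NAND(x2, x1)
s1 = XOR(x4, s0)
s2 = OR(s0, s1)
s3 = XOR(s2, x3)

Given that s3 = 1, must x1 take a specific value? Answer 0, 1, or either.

either

Both values of x1 occur among assignments with s3 = 1:
  x1=0: x1=0, x2=0, x3=0, x4=0
  x1=1: x1=1, x2=0, x3=0, x4=0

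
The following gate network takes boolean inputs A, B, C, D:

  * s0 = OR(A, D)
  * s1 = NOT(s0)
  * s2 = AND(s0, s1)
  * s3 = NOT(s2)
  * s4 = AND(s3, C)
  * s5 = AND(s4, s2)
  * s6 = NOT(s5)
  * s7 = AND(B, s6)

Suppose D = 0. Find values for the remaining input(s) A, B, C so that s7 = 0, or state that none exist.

A=1, B=0, C=1

Check with D = 0 and A=1, B=0, C=1:
s0 = OR(A, D) = OR(1, 0) = 1
s1 = NOT(s0) = NOT 1 = 0
s2 = AND(s0, s1) = AND(1, 0) = 0
s3 = NOT(s2) = NOT 0 = 1
s4 = AND(s3, C) = AND(1, 1) = 1
s5 = AND(s4, s2) = AND(1, 0) = 0
s6 = NOT(s5) = NOT 0 = 1
s7 = AND(B, s6) = AND(0, 1) = 0
So s7 = 0.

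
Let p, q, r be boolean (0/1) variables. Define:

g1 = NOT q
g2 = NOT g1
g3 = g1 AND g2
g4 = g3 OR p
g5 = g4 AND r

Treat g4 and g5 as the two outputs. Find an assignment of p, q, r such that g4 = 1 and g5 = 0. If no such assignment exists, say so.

p=1, q=0, r=0

Check with p=1, q=0, r=0:
g1 = NOT q = NOT 0 = 1
g2 = NOT g1 = NOT 1 = 0
g3 = g1 AND g2 = 1 AND 0 = 0
g4 = g3 OR p = 0 OR 1 = 1
g5 = g4 AND r = 1 AND 0 = 0
So g4 = 1 and g5 = 0.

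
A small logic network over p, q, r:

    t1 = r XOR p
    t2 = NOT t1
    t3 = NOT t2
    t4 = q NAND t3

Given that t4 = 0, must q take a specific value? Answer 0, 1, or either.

t4 = q NAND t3 must be 0, so both q = 1 and t3 = 1.
t3 = NOT t2 must be 1, so t2 = 0.
Every assignment with t4 = 0 has q = 1; there are 2 such assignment(s).
  p=0, q=1, r=1
  p=1, q=1, r=0

1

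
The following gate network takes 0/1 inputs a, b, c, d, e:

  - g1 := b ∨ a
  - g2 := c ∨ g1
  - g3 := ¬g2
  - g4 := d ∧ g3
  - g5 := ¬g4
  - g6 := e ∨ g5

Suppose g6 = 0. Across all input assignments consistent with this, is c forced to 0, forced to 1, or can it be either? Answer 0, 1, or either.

g6 = e ∨ g5 must be 0, so both e = 0 and g5 = 0.
Every assignment with g6 = 0 has c = 0; there are 1 such assignment(s).
  a=0, b=0, c=0, d=1, e=0

0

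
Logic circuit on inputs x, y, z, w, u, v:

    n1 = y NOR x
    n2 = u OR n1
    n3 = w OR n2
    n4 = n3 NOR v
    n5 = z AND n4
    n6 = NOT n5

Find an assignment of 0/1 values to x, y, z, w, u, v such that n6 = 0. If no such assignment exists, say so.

x=0 y=1 z=1 w=0 u=0 v=0

Check with x=0 y=1 z=1 w=0 u=0 v=0:
n1 = y NOR x = 1 NOR 0 = 0
n2 = u OR n1 = 0 OR 0 = 0
n3 = w OR n2 = 0 OR 0 = 0
n4 = n3 NOR v = 0 NOR 0 = 1
n5 = z AND n4 = 1 AND 1 = 1
n6 = NOT n5 = NOT 1 = 0
So n6 = 0 as required.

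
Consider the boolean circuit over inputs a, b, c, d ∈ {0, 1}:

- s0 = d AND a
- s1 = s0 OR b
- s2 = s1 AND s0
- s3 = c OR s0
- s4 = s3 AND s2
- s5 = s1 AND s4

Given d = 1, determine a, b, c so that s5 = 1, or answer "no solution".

a=1, b=0, c=1

s5 = s1 AND s4 must be 1, so both s1 = 1 and s4 = 1.
Check with d = 1 and a=1, b=0, c=1:
s0 = d AND a = 1 AND 1 = 1
s1 = s0 OR b = 1 OR 0 = 1
s2 = s1 AND s0 = 1 AND 1 = 1
s3 = c OR s0 = 1 OR 1 = 1
s4 = s3 AND s2 = 1 AND 1 = 1
s5 = s1 AND s4 = 1 AND 1 = 1
So s5 = 1.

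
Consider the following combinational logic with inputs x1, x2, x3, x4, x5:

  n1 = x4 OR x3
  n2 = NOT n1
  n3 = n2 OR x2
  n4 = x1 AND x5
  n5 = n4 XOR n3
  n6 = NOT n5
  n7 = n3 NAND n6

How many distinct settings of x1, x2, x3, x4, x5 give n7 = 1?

27

n7 = n3 NAND n6 must be 1, so at least one of n3, n6 is 0.
Enumerating the 32 input combinations, 27 give n7 = 1 and 5 give n7 = 0.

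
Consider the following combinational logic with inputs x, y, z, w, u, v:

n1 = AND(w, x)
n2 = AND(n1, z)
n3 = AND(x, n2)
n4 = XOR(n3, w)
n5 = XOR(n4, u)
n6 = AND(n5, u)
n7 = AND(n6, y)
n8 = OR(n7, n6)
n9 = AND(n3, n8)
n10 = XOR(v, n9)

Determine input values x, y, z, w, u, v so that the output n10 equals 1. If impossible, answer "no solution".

x=1 y=1 z=1 w=0 u=1 v=1

Check with x=1 y=1 z=1 w=0 u=1 v=1:
n1 = AND(w, x) = AND(0, 1) = 0
n2 = AND(n1, z) = AND(0, 1) = 0
n3 = AND(x, n2) = AND(1, 0) = 0
n4 = XOR(n3, w) = XOR(0, 0) = 0
n5 = XOR(n4, u) = XOR(0, 1) = 1
n6 = AND(n5, u) = AND(1, 1) = 1
n7 = AND(n6, y) = AND(1, 1) = 1
n8 = OR(n7, n6) = OR(1, 1) = 1
n9 = AND(n3, n8) = AND(0, 1) = 0
n10 = XOR(v, n9) = XOR(1, 0) = 1
So n10 = 1 as required.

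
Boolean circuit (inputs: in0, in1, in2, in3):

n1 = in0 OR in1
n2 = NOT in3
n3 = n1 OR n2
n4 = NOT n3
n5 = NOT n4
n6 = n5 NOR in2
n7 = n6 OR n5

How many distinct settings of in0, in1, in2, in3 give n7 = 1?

15

n7 = n6 OR n5 must be 1, so at least one of n6, n5 is 1.
Enumerating the 16 input combinations, 15 give n7 = 1 and 1 give n7 = 0.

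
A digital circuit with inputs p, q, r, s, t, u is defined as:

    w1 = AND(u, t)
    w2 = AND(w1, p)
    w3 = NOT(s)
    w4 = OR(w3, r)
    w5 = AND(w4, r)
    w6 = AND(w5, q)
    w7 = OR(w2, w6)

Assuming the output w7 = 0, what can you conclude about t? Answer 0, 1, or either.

either

Both values of t occur among assignments with w7 = 0:
  t=0: p=0, q=0, r=0, s=0, t=0, u=0
  t=1: p=0, q=0, r=0, s=0, t=1, u=0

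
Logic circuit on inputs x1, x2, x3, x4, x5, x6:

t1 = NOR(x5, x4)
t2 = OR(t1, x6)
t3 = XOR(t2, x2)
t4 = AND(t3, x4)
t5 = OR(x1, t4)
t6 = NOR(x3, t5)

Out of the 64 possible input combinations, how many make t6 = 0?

t6 = NOR(x3, t5) must be 0, so at least one of x3, t5 is 1.
Enumerating the 64 input combinations, 52 give t6 = 0 and 12 give t6 = 1.

52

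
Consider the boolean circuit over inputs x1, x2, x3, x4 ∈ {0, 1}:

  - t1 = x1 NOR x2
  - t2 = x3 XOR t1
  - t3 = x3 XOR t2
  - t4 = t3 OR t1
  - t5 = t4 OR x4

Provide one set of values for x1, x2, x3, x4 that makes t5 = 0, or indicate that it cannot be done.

t5 = t4 OR x4 must be 0, so both t4 = 0 and x4 = 0.
t4 = t3 OR t1 must be 0, so both t3 = 0 and t1 = 0.
t3 = x3 XOR t2 must be 0, so x3 and t2 are equal.
Check with x1=0 x2=1 x3=0 x4=0:
t1 = x1 NOR x2 = 0 NOR 1 = 0
t2 = x3 XOR t1 = 0 XOR 0 = 0
t3 = x3 XOR t2 = 0 XOR 0 = 0
t4 = t3 OR t1 = 0 OR 0 = 0
t5 = t4 OR x4 = 0 OR 0 = 0
So t5 = 0 as required.

x1=0 x2=1 x3=0 x4=0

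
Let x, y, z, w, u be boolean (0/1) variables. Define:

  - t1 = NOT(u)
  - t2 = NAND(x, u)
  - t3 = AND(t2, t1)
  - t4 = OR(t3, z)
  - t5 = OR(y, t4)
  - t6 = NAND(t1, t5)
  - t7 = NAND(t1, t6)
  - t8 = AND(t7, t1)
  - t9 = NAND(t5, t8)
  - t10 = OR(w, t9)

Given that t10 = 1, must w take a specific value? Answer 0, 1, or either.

Both values of w occur among assignments with t10 = 1:
  w=0: x=0, y=0, z=0, w=0, u=1
  w=1: x=0, y=0, z=0, w=1, u=0

either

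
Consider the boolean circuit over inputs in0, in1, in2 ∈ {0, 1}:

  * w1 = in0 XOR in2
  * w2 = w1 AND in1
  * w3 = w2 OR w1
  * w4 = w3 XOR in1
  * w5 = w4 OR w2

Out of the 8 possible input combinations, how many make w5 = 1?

6

w5 = w4 OR w2 must be 1, so at least one of w4, w2 is 1.
Enumerating the 8 input combinations, 6 give w5 = 1 and 2 give w5 = 0.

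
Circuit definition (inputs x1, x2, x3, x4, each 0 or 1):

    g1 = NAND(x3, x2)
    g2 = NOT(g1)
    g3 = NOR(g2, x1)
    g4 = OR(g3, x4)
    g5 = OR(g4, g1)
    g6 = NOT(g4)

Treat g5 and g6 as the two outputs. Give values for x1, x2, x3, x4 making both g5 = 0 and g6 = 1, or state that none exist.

Check with x1=1 x2=1 x3=1 x4=0:
g1 = NAND(x3, x2) = NAND(1, 1) = 0
g2 = NOT(g1) = NOT 0 = 1
g3 = NOR(g2, x1) = NOR(1, 1) = 0
g4 = OR(g3, x4) = OR(0, 0) = 0
g5 = OR(g4, g1) = OR(0, 0) = 0
g6 = NOT(g4) = NOT 0 = 1
So g5 = 0 and g6 = 1.

x1=1 x2=1 x3=1 x4=0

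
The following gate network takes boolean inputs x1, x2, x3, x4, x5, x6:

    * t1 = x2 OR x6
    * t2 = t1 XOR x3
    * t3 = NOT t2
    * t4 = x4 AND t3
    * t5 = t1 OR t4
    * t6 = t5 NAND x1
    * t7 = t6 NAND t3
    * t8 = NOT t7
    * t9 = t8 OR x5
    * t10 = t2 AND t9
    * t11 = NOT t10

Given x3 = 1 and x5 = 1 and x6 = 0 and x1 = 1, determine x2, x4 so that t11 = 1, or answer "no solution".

x2=1, x4=0

t11 = NOT t10 must be 1, so t10 = 0.
t10 = t2 AND t9 must be 0, so at least one of t2, t9 is 0.
Check with x3 = 1 and x5 = 1 and x6 = 0 and x1 = 1 and x2=1, x4=0:
t1 = x2 OR x6 = 1 OR 0 = 1
t2 = t1 XOR x3 = 1 XOR 1 = 0
t3 = NOT t2 = NOT 0 = 1
t4 = x4 AND t3 = 0 AND 1 = 0
t5 = t1 OR t4 = 1 OR 0 = 1
t6 = t5 NAND x1 = 1 NAND 1 = 0
t7 = t6 NAND t3 = 0 NAND 1 = 1
t8 = NOT t7 = NOT 1 = 0
t9 = t8 OR x5 = 0 OR 1 = 1
t10 = t2 AND t9 = 0 AND 1 = 0
t11 = NOT t10 = NOT 0 = 1
So t11 = 1.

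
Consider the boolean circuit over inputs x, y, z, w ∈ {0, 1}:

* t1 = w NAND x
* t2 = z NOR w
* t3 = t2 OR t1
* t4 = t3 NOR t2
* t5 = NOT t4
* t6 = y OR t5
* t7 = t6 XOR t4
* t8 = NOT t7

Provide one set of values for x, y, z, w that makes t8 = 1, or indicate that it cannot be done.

x=1 y=1 z=0 w=1

t8 = NOT t7 must be 1, so t7 = 0.
t7 = t6 XOR t4 must be 0, so t6 and t4 are equal.
Check with x=1 y=1 z=0 w=1:
t1 = w NAND x = 1 NAND 1 = 0
t2 = z NOR w = 0 NOR 1 = 0
t3 = t2 OR t1 = 0 OR 0 = 0
t4 = t3 NOR t2 = 0 NOR 0 = 1
t5 = NOT t4 = NOT 1 = 0
t6 = y OR t5 = 1 OR 0 = 1
t7 = t6 XOR t4 = 1 XOR 1 = 0
t8 = NOT t7 = NOT 0 = 1
So t8 = 1 as required.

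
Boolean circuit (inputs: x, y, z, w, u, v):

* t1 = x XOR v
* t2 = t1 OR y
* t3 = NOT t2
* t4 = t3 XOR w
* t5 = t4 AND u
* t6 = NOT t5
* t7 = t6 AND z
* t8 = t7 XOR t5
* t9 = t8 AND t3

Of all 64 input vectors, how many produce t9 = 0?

54

t9 = t8 AND t3 must be 0, so at least one of t8, t3 is 0.
Enumerating the 64 input combinations, 54 give t9 = 0 and 10 give t9 = 1.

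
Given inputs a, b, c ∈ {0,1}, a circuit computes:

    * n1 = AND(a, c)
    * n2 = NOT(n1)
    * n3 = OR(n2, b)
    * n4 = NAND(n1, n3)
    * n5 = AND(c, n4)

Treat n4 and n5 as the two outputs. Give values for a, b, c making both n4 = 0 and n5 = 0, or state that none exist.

Check with a=1, b=1, c=1:
n1 = AND(a, c) = AND(1, 1) = 1
n2 = NOT(n1) = NOT 1 = 0
n3 = OR(n2, b) = OR(0, 1) = 1
n4 = NAND(n1, n3) = NAND(1, 1) = 0
n5 = AND(c, n4) = AND(1, 0) = 0
So n4 = 0 and n5 = 0.

a=1, b=1, c=1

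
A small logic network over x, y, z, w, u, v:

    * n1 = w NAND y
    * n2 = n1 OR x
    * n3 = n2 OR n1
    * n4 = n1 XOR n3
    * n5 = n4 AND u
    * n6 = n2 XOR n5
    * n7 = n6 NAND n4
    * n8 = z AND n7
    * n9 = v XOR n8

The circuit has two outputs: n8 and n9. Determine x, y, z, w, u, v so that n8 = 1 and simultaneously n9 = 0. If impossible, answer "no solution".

x=1 y=1 z=1 w=0 u=0 v=1

Check with x=1 y=1 z=1 w=0 u=0 v=1:
n1 = w NAND y = 0 NAND 1 = 1
n2 = n1 OR x = 1 OR 1 = 1
n3 = n2 OR n1 = 1 OR 1 = 1
n4 = n1 XOR n3 = 1 XOR 1 = 0
n5 = n4 AND u = 0 AND 0 = 0
n6 = n2 XOR n5 = 1 XOR 0 = 1
n7 = n6 NAND n4 = 1 NAND 0 = 1
n8 = z AND n7 = 1 AND 1 = 1
n9 = v XOR n8 = 1 XOR 1 = 0
So n8 = 1 and n9 = 0.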